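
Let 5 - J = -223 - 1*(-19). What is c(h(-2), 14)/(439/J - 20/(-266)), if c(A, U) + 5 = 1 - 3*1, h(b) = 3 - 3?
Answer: -10241/3183 ≈ -3.2174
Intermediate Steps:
h(b) = 0
J = 209 (J = 5 - (-223 - 1*(-19)) = 5 - (-223 + 19) = 5 - 1*(-204) = 5 + 204 = 209)
c(A, U) = -7 (c(A, U) = -5 + (1 - 3*1) = -5 + (1 - 3) = -5 - 2 = -7)
c(h(-2), 14)/(439/J - 20/(-266)) = -7/(439/209 - 20/(-266)) = -7/(439*(1/209) - 20*(-1/266)) = -7/(439/209 + 10/133) = -7/3183/1463 = -7*1463/3183 = -10241/3183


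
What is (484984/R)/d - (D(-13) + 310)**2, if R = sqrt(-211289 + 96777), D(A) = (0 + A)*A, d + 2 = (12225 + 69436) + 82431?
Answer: -229441 - 60623*I*sqrt(7157)/587196065 ≈ -2.2944e+5 - 0.0087341*I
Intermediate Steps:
d = 164090 (d = -2 + ((12225 + 69436) + 82431) = -2 + (81661 + 82431) = -2 + 164092 = 164090)
D(A) = A**2 (D(A) = A*A = A**2)
R = 4*I*sqrt(7157) (R = sqrt(-114512) = 4*I*sqrt(7157) ≈ 338.4*I)
(484984/R)/d - (D(-13) + 310)**2 = (484984/((4*I*sqrt(7157))))/164090 - ((-13)**2 + 310)**2 = (484984*(-I*sqrt(7157)/28628))*(1/164090) - (169 + 310)**2 = -121246*I*sqrt(7157)/7157*(1/164090) - 1*479**2 = -60623*I*sqrt(7157)/587196065 - 1*229441 = -60623*I*sqrt(7157)/587196065 - 229441 = -229441 - 60623*I*sqrt(7157)/587196065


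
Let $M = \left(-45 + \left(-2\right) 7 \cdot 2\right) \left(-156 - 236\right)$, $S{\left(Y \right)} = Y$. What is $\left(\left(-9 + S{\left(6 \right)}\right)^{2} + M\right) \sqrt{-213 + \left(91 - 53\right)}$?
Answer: $143125 i \sqrt{7} \approx 3.7867 \cdot 10^{5} i$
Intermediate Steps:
$M = 28616$ ($M = \left(-45 - 28\right) \left(-392\right) = \left(-73\right) \left(-392\right) = 28616$)
$\left(\left(-9 + S{\left(6 \right)}\right)^{2} + M\right) \sqrt{-213 + \left(91 - 53\right)} = \left(\left(-9 + 6\right)^{2} + 28616\right) \sqrt{-213 + \left(91 - 53\right)} = \left(\left(-3\right)^{2} + 28616\right) \sqrt{-213 + \left(91 - 53\right)} = \left(9 + 28616\right) \sqrt{-213 + 38} = 28625 \sqrt{-175} = 28625 \cdot 5 i \sqrt{7} = 143125 i \sqrt{7}$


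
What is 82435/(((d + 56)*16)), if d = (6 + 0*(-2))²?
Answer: 82435/1472 ≈ 56.002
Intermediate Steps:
d = 36 (d = (6 + 0)² = 6² = 36)
82435/(((d + 56)*16)) = 82435/(((36 + 56)*16)) = 82435/((92*16)) = 82435/1472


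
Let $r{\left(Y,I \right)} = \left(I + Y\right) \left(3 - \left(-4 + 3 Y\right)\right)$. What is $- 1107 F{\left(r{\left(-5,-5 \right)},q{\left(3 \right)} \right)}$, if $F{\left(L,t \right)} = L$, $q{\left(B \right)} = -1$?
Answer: $243540$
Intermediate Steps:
$r{\left(Y,I \right)} = \left(7 - 3 Y\right) \left(I + Y\right)$ ($r{\left(Y,I \right)} = \left(I + Y\right) \left(3 - \left(-4 + 3 Y\right)\right) = \left(I + Y\right) \left(7 - 3 Y\right) = \left(7 - 3 Y\right) \left(I + Y\right)$)
$- 1107 F{\left(r{\left(-5,-5 \right)},q{\left(3 \right)} \right)} = - 1107 \left(- 3 \left(-5\right)^{2} + 7 \left(-5\right) + 7 \left(-5\right) - \left(-15\right) \left(-5\right)\right) = - 1107 \left(\left(-3\right) 25 - 35 - 35 - 75\right) = - 1107 \left(-75 - 35 - 35 - 75\right) = \left(-1107\right) \left(-220\right) = 243540$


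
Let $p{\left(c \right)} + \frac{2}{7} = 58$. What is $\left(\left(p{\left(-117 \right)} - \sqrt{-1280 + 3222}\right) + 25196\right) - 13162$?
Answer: $\frac{84642}{7} - \sqrt{1942} \approx 12048.0$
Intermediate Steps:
$p{\left(c \right)} = \frac{404}{7}$ ($p{\left(c \right)} = - \frac{2}{7} + 58 = \frac{404}{7}$)
$\left(\left(p{\left(-117 \right)} - \sqrt{-1280 + 3222}\right) + 25196\right) - 13162 = \left(\left(\frac{404}{7} - \sqrt{-1280 + 3222}\right) + 25196\right) - 13162 = \left(\left(\frac{404}{7} - \sqrt{1942}\right) + 25196\right) - 13162 = \left(\frac{176776}{7} - \sqrt{1942}\right) - 13162 = \frac{84642}{7} - \sqrt{1942}$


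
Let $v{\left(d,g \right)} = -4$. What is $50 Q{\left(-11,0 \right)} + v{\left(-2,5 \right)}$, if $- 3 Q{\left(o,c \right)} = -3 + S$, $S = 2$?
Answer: $\frac{38}{3} \approx 12.667$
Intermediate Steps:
$Q{\left(o,c \right)} = \frac{1}{3}$ ($Q{\left(o,c \right)} = - \frac{-3 + 2}{3} = \left(- \frac{1}{3}\right) \left(-1\right) = \frac{1}{3}$)
$50 Q{\left(-11,0 \right)} + v{\left(-2,5 \right)} = 50 \cdot \frac{1}{3} - 4 = \frac{50}{3} - 4 = \frac{38}{3}$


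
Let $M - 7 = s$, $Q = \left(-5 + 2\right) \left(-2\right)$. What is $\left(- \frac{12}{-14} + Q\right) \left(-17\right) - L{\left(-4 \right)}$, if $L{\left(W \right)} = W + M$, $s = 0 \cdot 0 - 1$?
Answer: $- \frac{830}{7} \approx -118.57$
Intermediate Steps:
$Q = 6$ ($Q = \left(-3\right) \left(-2\right) = 6$)
$s = -1$ ($s = 0 - 1 = -1$)
$M = 6$ ($M = 7 - 1 = 6$)
$L{\left(W \right)} = 6 + W$ ($L{\left(W \right)} = W + 6 = 6 + W$)
$\left(- \frac{12}{-14} + Q\right) \left(-17\right) - L{\left(-4 \right)} = \left(- \frac{12}{-14} + 6\right) \left(-17\right) - \left(6 - 4\right) = \left(\left(-12\right) \left(- \frac{1}{14}\right) + 6\right) \left(-17\right) - 2 = \left(\frac{6}{7} + 6\right) \left(-17\right) - 2 = \frac{48}{7} \left(-17\right) - 2 = - \frac{816}{7} - 2 = - \frac{830}{7}$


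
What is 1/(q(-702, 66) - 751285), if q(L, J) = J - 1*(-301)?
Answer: -1/750918 ≈ -1.3317e-6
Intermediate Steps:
q(L, J) = 301 + J (q(L, J) = J + 301 = 301 + J)
1/(q(-702, 66) - 751285) = 1/((301 + 66) - 751285) = 1/(367 - 751285) = 1/(-750918) = -1/750918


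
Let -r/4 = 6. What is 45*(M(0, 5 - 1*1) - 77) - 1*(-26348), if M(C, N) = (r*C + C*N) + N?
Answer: 23063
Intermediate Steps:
r = -24 (r = -4*6 = -24)
M(C, N) = N - 24*C + C*N (M(C, N) = (-24*C + C*N) + N = N - 24*C + C*N)
45*(M(0, 5 - 1*1) - 77) - 1*(-26348) = 45*(((5 - 1*1) - 24*0 + 0*(5 - 1*1)) - 77) - 1*(-26348) = 45*(((5 - 1) + 0 + 0*(5 - 1)) - 77) + 26348 = 45*((4 + 0 + 0*4) - 77) + 26348 = 45*((4 + 0 + 0) - 77) + 26348 = 45*(4 - 77) + 26348 = 45*(-73) + 26348 = -3285 + 26348 = 23063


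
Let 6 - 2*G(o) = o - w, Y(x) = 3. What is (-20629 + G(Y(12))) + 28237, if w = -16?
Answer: 15203/2 ≈ 7601.5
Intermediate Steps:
G(o) = -5 - o/2 (G(o) = 3 - (o - 1*(-16))/2 = 3 - (o + 16)/2 = 3 - (16 + o)/2 = 3 + (-8 - o/2) = -5 - o/2)
(-20629 + G(Y(12))) + 28237 = (-20629 + (-5 - 1/2*3)) + 28237 = (-20629 + (-5 - 3/2)) + 28237 = (-20629 - 13/2) + 28237 = -41271/2 + 28237 = 15203/2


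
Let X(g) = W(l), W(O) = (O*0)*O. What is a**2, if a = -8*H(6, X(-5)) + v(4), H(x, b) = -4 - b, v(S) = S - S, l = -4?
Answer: 1024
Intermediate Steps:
v(S) = 0
W(O) = 0 (W(O) = 0*O = 0)
X(g) = 0
a = 32 (a = -8*(-4 - 1*0) + 0 = -8*(-4 + 0) + 0 = -8*(-4) + 0 = 32 + 0 = 32)
a**2 = 32**2 = 1024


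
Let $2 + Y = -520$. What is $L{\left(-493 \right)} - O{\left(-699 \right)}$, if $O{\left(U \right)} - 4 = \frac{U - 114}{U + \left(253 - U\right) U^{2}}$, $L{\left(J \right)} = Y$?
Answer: $- \frac{81555853155}{155049151} \approx -526.0$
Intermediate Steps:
$Y = -522$ ($Y = -2 - 520 = -522$)
$L{\left(J \right)} = -522$
$O{\left(U \right)} = 4 + \frac{-114 + U}{U + U^{2} \left(253 - U\right)}$ ($O{\left(U \right)} = 4 + \frac{U - 114}{U + \left(253 - U\right) U^{2}} = 4 + \frac{-114 + U}{U + U^{2} \left(253 - U\right)}$)
$L{\left(-493 \right)} - O{\left(-699 \right)} = -522 - \frac{-114 - 4 \left(-699\right)^{3} + 5 \left(-699\right) + 1012 \left(-699\right)^{2}}{\left(-699\right) \left(1 - \left(-699\right)^{2} + 253 \left(-699\right)\right)} = -522 - - \frac{-114 - -1366128396 - 3495 + 1012 \cdot 488601}{699 \left(1 - 488601 - 176847\right)} = -522 - - \frac{-114 + 1366128396 - 3495 + 494464212}{699 \left(1 - 488601 - 176847\right)} = -522 - \left(- \frac{1}{699}\right) \frac{1}{-665447} \cdot 1860588999 = -522 - \left(- \frac{1}{699}\right) \left(- \frac{1}{665447}\right) 1860588999 = -522 - \frac{620196333}{155049151} = - \frac{81555853155}{155049151}$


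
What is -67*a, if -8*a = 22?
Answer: 737/4 ≈ 184.25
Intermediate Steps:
a = -11/4 (a = -⅛*22 = -11/4 ≈ -2.7500)
-67*a = -67*(-11/4) = 737/4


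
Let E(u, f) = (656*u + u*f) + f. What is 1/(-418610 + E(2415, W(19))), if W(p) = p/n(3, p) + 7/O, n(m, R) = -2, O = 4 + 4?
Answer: 1/1144792 ≈ 8.7352e-7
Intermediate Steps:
O = 8
W(p) = 7/8 - p/2 (W(p) = p/(-2) + 7/8 = p*(-½) + 7*(⅛) = -p/2 + 7/8 = 7/8 - p/2)
E(u, f) = f + 656*u + f*u (E(u, f) = (656*u + f*u) + f = f + 656*u + f*u)
1/(-418610 + E(2415, W(19))) = 1/(-418610 + ((7/8 - ½*19) + 656*2415 + (7/8 - ½*19)*2415)) = 1/(-418610 + ((7/8 - 19/2) + 1584240 + (7/8 - 19/2)*2415)) = 1/(-418610 + (-69/8 + 1584240 - 69/8*2415)) = 1/(-418610 + (-69/8 + 1584240 - 166635/8)) = 1/(-418610 + 1563402) = 1/1144792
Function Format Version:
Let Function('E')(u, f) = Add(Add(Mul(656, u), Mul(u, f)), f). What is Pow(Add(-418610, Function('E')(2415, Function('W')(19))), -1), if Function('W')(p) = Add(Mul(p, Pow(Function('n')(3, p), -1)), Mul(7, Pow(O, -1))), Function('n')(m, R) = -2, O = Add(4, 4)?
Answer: Rational(1, 1144792) ≈ 8.7352e-7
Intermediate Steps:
O = 8
Function('W')(p) = Add(Rational(7, 8), Mul(Rational(-1, 2), p)) (Function('W')(p) = Add(Mul(p, Pow(-2, -1)), Mul(7, Pow(8, -1))) = Add(Mul(p, Rational(-1, 2)), Mul(7, Rational(1, 8))) = Add(Mul(Rational(-1, 2), p), Rational(7, 8)) = Add(Rational(7, 8), Mul(Rational(-1, 2), p)))
Function('E')(u, f) = Add(f, Mul(656, u), Mul(f, u)) (Function('E')(u, f) = Add(Add(Mul(656, u), Mul(f, u)), f) = Add(f, Mul(656, u), Mul(f, u)))
Pow(Add(-418610, Function('E')(2415, Function('W')(19))), -1) = Pow(Add(-418610, Add(Add(Rational(7, 8), Mul(Rational(-1, 2), 19)), Mul(656, 2415), Mul(Add(Rational(7, 8), Mul(Rational(-1, 2), 19)), 2415))), -1) = Pow(Add(-418610, Add(Add(Rational(7, 8), Rational(-19, 2)), 1584240, Mul(Add(Rational(7, 8), Rational(-19, 2)), 2415))), -1) = Pow(Add(-418610, Add(Rational(-69, 8), 1584240, Mul(Rational(-69, 8), 2415))), -1) = Pow(Add(-418610, Add(Rational(-69, 8), 1584240, Rational(-166635, 8))), -1) = Pow(Add(-418610, 1563402), -1) = Pow(1144792, -1) = Rational(1, 1144792)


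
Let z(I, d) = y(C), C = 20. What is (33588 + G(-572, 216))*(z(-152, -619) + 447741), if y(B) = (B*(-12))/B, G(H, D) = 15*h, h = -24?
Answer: 14877139212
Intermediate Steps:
G(H, D) = -360 (G(H, D) = 15*(-24) = -360)
y(B) = -12 (y(B) = (-12*B)/B = -12)
z(I, d) = -12
(33588 + G(-572, 216))*(z(-152, -619) + 447741) = (33588 - 360)*(-12 + 447741) = 33228*447729 = 14877139212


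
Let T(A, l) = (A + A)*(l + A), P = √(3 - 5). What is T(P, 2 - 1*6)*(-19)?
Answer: 76 + 152*I*√2 ≈ 76.0 + 214.96*I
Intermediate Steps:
P = I*√2 (P = √(-2) = I*√2 ≈ 1.4142*I)
T(A, l) = 2*A*(A + l) (T(A, l) = (2*A)*(A + l) = 2*A*(A + l))
T(P, 2 - 1*6)*(-19) = (2*(I*√2)*(I*√2 + (2 - 1*6)))*(-19) = (2*(I*√2)*(I*√2 + (2 - 6)))*(-19) = (2*(I*√2)*(I*√2 - 4))*(-19) = (2*(I*√2)*(-4 + I*√2))*(-19) = (2*I*√2*(-4 + I*√2))*(-19) = -38*I*√2*(-4 + I*√2)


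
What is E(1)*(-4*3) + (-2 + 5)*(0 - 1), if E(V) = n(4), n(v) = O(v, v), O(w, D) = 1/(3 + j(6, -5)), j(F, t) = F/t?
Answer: -29/3 ≈ -9.6667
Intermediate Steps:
O(w, D) = 5/9 (O(w, D) = 1/(3 + 6/(-5)) = 1/(3 + 6*(-⅕)) = 1/(3 - 6/5) = 1/(9/5) = 5/9)
n(v) = 5/9
E(V) = 5/9
E(1)*(-4*3) + (-2 + 5)*(0 - 1) = 5*(-4*3)/9 + (-2 + 5)*(0 - 1) = (5/9)*(-12) + 3*(-1) = -20/3 - 3 = -29/3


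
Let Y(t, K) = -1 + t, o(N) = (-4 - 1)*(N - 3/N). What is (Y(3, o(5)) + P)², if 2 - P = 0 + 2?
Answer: 4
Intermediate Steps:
o(N) = -5*N + 15/N (o(N) = -5*(N - 3/N) = -5*N + 15/N)
P = 0 (P = 2 - (0 + 2) = 2 - 1*2 = 2 - 2 = 0)
(Y(3, o(5)) + P)² = ((-1 + 3) + 0)² = (2 + 0)² = 2² = 4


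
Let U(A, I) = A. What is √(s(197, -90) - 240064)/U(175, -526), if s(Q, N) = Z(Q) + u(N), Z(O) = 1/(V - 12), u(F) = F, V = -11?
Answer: 3*I*√14115721/4025 ≈ 2.8003*I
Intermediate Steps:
Z(O) = -1/23 (Z(O) = 1/(-11 - 12) = 1/(-23) = -1/23)
s(Q, N) = -1/23 + N
√(s(197, -90) - 240064)/U(175, -526) = √((-1/23 - 90) - 240064)/175 = √(-2071/23 - 240064)*(1/175) = √(-5523543/23)*(1/175) = (3*I*√14115721/23)*(1/175) = 3*I*√14115721/4025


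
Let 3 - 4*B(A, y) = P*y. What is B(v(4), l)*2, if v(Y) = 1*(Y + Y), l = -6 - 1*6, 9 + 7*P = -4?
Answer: -135/14 ≈ -9.6429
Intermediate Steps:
P = -13/7 (P = -9/7 + (1/7)*(-4) = -9/7 - 4/7 = -13/7 ≈ -1.8571)
l = -12 (l = -6 - 6 = -12)
v(Y) = 2*Y (v(Y) = 1*(2*Y) = 2*Y)
B(A, y) = 3/4 + 13*y/28 (B(A, y) = 3/4 - (-13)*y/28 = 3/4 + 13*y/28)
B(v(4), l)*2 = (3/4 + (13/28)*(-12))*2 = (3/4 - 39/7)*2 = -135/28*2 = -135/14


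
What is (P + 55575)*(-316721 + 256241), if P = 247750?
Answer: -18345096000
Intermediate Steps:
(P + 55575)*(-316721 + 256241) = (247750 + 55575)*(-316721 + 256241) = 303325*(-60480) = -18345096000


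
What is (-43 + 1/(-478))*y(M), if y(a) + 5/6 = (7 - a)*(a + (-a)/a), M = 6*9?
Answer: 307317805/2868 ≈ 1.0715e+5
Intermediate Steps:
M = 54
y(a) = -⅚ + (-1 + a)*(7 - a) (y(a) = -⅚ + (7 - a)*(a + (-a)/a) = -⅚ + (7 - a)*(a - 1) = -⅚ + (7 - a)*(-1 + a) = -⅚ + (-1 + a)*(7 - a))
(-43 + 1/(-478))*y(M) = (-43 + 1/(-478))*(-47/6 - 1*54² + 8*54) = (-43 - 1/478)*(-47/6 - 1*2916 + 432) = -20555*(-47/6 - 2916 + 432)/478 = -20555/478*(-14951/6) = 307317805/2868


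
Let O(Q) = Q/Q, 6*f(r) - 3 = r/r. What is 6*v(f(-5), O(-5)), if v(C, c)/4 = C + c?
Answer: 40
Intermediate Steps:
f(r) = 2/3 (f(r) = 1/2 + (r/r)/6 = 1/2 + (1/6)*1 = 1/2 + 1/6 = 2/3)
O(Q) = 1
v(C, c) = 4*C + 4*c (v(C, c) = 4*(C + c) = 4*C + 4*c)
6*v(f(-5), O(-5)) = 6*(4*(2/3) + 4*1) = 6*(8/3 + 4) = 6*(20/3) = 40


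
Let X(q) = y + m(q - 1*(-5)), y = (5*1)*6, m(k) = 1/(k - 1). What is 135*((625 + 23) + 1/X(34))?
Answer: 99819810/1141 ≈ 87485.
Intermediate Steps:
m(k) = 1/(-1 + k)
y = 30 (y = 5*6 = 30)
X(q) = 30 + 1/(4 + q) (X(q) = 30 + 1/(-1 + (q - 1*(-5))) = 30 + 1/(-1 + (q + 5)) = 30 + 1/(-1 + (5 + q)) = 30 + 1/(4 + q))
135*((625 + 23) + 1/X(34)) = 135*((625 + 23) + 1/((121 + 30*34)/(4 + 34))) = 135*(648 + 1/((121 + 1020)/38)) = 135*(648 + 1/((1/38)*1141)) = 135*(648 + 1/(1141/38)) = 135*(648 + 38/1141) = 135*(739406/1141) = 99819810/1141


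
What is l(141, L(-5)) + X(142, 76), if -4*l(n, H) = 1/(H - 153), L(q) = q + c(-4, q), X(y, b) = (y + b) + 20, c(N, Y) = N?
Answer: 154225/648 ≈ 238.00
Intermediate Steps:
X(y, b) = 20 + b + y (X(y, b) = (b + y) + 20 = 20 + b + y)
L(q) = -4 + q (L(q) = q - 4 = -4 + q)
l(n, H) = -1/(4*(-153 + H)) (l(n, H) = -1/(4*(H - 153)) = -1/(4*(-153 + H)))
l(141, L(-5)) + X(142, 76) = -1/(-612 + 4*(-4 - 5)) + (20 + 76 + 142) = -1/(-612 + 4*(-9)) + 238 = -1/(-612 - 36) + 238 = -1/(-648) + 238 = -1*(-1/648) + 238 = 1/648 + 238 = 154225/648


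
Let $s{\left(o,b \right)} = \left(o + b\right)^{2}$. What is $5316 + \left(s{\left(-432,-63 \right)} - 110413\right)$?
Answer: $139928$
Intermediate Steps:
$s{\left(o,b \right)} = \left(b + o\right)^{2}$
$5316 + \left(s{\left(-432,-63 \right)} - 110413\right) = 5316 + \left(\left(-63 - 432\right)^{2} - 110413\right) = 5316 - \left(110413 - \left(-495\right)^{2}\right) = 5316 + \left(245025 - 110413\right) = 5316 + 134612 = 139928$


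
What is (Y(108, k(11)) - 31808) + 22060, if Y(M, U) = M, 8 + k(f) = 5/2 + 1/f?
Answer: -9640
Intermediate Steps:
k(f) = -11/2 + 1/f (k(f) = -8 + (5/2 + 1/f) = -11/2 + 1/f)
(Y(108, k(11)) - 31808) + 22060 = (108 - 31808) + 22060 = -31700 + 22060 = -9640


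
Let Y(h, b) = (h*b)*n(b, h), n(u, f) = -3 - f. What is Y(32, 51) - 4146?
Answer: -61266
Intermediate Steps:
Y(h, b) = b*h*(-3 - h) (Y(h, b) = (h*b)*(-3 - h) = (b*h)*(-3 - h) = b*h*(-3 - h))
Y(32, 51) - 4146 = -1*51*32*(3 + 32) - 4146 = -1*51*32*35 - 4146 = -57120 - 4146 = -61266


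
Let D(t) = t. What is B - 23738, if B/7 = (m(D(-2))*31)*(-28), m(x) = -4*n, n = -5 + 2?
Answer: -96650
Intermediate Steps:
n = -3
m(x) = 12 (m(x) = -4*(-3) = 12)
B = -72912 (B = 7*((12*31)*(-28)) = 7*(372*(-28)) = 7*(-10416) = -72912)
B - 23738 = -72912 - 23738 = -96650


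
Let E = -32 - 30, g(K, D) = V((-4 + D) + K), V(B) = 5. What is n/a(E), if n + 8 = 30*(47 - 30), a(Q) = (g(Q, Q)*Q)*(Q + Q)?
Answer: 251/19220 ≈ 0.013059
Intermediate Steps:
g(K, D) = 5
E = -62
a(Q) = 10*Q**2 (a(Q) = (5*Q)*(Q + Q) = (5*Q)*(2*Q) = 10*Q**2)
n = 502 (n = -8 + 30*(47 - 30) = -8 + 30*17 = -8 + 510 = 502)
n/a(E) = 502/((10*(-62)**2)) = 502/((10*3844)) = 502/38440 = 502*(1/38440) = 251/19220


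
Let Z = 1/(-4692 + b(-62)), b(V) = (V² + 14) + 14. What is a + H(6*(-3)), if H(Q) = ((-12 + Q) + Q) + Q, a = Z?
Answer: -54121/820 ≈ -66.001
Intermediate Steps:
b(V) = 28 + V² (b(V) = (14 + V²) + 14 = 28 + V²)
Z = -1/820 (Z = 1/(-4692 + (28 + (-62)²)) = 1/(-4692 + (28 + 3844)) = 1/(-4692 + 3872) = 1/(-820) = -1/820 ≈ -0.0012195)
a = -1/820 ≈ -0.0012195
H(Q) = -12 + 3*Q (H(Q) = (-12 + 2*Q) + Q = -12 + 3*Q)
a + H(6*(-3)) = -1/820 + (-12 + 3*(6*(-3))) = -1/820 + (-12 + 3*(-18)) = -1/820 + (-12 - 54) = -1/820 - 66 = -54121/820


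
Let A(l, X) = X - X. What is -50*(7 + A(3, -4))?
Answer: -350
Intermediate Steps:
A(l, X) = 0
-50*(7 + A(3, -4)) = -50*(7 + 0) = -50*7 = -350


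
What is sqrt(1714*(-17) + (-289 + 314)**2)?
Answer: I*sqrt(28513) ≈ 168.86*I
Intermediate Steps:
sqrt(1714*(-17) + (-289 + 314)**2) = sqrt(-29138 + 25**2) = sqrt(-29138 + 625) = sqrt(-28513) = I*sqrt(28513)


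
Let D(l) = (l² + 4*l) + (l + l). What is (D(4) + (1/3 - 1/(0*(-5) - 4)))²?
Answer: 237169/144 ≈ 1647.0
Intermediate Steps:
D(l) = l² + 6*l (D(l) = (l² + 4*l) + 2*l = l² + 6*l)
(D(4) + (1/3 - 1/(0*(-5) - 4)))² = (4*(6 + 4) + (1/3 - 1/(0*(-5) - 4)))² = (4*10 + (1*(⅓) - 1/(0 - 4)))² = (40 + (⅓ - 1/(-4)))² = (40 + (⅓ - 1*(-¼)))² = (40 + (⅓ + ¼))² = (40 + 7/12)² = (487/12)² = 237169/144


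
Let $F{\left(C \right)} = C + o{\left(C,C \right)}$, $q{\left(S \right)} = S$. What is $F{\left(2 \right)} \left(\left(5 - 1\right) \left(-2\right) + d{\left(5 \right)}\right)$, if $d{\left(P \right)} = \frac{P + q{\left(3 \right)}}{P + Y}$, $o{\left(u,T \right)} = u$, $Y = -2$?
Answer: $- \frac{64}{3} \approx -21.333$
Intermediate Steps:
$F{\left(C \right)} = 2 C$ ($F{\left(C \right)} = C + C = 2 C$)
$d{\left(P \right)} = \frac{3 + P}{-2 + P}$ ($d{\left(P \right)} = \frac{P + 3}{P - 2} = \frac{3 + P}{-2 + P}$)
$F{\left(2 \right)} \left(\left(5 - 1\right) \left(-2\right) + d{\left(5 \right)}\right) = 2 \cdot 2 \left(\left(5 - 1\right) \left(-2\right) + \frac{3 + 5}{-2 + 5}\right) = 4 \left(4 \left(-2\right) + \frac{1}{3} \cdot 8\right) = 4 \left(-8 + \frac{1}{3} \cdot 8\right) = 4 \left(-8 + \frac{8}{3}\right) = 4 \left(- \frac{16}{3}\right) = - \frac{64}{3}$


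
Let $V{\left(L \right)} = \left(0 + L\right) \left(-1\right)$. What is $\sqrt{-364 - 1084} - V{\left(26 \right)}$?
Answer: $26 + 2 i \sqrt{362} \approx 26.0 + 38.053 i$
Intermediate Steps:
$V{\left(L \right)} = - L$ ($V{\left(L \right)} = L \left(-1\right) = - L$)
$\sqrt{-364 - 1084} - V{\left(26 \right)} = \sqrt{-364 - 1084} - \left(-1\right) 26 = \sqrt{-1448} - -26 = 2 i \sqrt{362} + 26 = 26 + 2 i \sqrt{362}$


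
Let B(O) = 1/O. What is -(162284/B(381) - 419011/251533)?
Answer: -15552336283721/251533 ≈ -6.1830e+7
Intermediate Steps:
-(162284/B(381) - 419011/251533) = -(162284/(1/381) - 419011/251533) = -(162284/(1/381) - 419011*1/251533) = -(162284*381 - 419011/251533) = -(61830204 - 419011/251533) = -1*15552336283721/251533 = -15552336283721/251533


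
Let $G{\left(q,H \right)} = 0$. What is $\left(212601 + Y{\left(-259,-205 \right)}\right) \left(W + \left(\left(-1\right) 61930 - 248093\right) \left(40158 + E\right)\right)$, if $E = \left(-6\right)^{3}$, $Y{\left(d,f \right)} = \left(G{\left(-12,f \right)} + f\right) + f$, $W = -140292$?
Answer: $-2627577907176978$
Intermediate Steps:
$Y{\left(d,f \right)} = 2 f$ ($Y{\left(d,f \right)} = \left(0 + f\right) + f = f + f = 2 f$)
$E = -216$
$\left(212601 + Y{\left(-259,-205 \right)}\right) \left(W + \left(\left(-1\right) 61930 - 248093\right) \left(40158 + E\right)\right) = \left(212601 + 2 \left(-205\right)\right) \left(-140292 + \left(\left(-1\right) 61930 - 248093\right) \left(40158 - 216\right)\right) = \left(212601 - 410\right) \left(-140292 + \left(-61930 - 248093\right) 39942\right) = 212191 \left(-140292 - 12382938666\right) = 212191 \left(-12383078958\right) = -2627577907176978$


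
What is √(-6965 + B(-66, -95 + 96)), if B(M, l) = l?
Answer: 2*I*√1741 ≈ 83.451*I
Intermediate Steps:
√(-6965 + B(-66, -95 + 96)) = √(-6965 + (-95 + 96)) = √(-6965 + 1) = √(-6964) = 2*I*√1741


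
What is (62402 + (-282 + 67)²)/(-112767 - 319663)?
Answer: -108627/432430 ≈ -0.25120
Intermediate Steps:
(62402 + (-282 + 67)²)/(-112767 - 319663) = (62402 + (-215)²)/(-432430) = (62402 + 46225)*(-1/432430) = 108627*(-1/432430) = -108627/432430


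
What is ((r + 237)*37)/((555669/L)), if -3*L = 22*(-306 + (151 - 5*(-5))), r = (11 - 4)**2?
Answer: 30264520/1667007 ≈ 18.155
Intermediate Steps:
r = 49 (r = 7**2 = 49)
L = 2860/3 (L = -22*(-306 + (151 - 5*(-5)))/3 = -22*(-306 + (151 - 1*(-25)))/3 = -22*(-306 + (151 + 25))/3 = -22*(-306 + 176)/3 = -22*(-130)/3 = -1/3*(-2860) = 2860/3 ≈ 953.33)
((r + 237)*37)/((555669/L)) = ((49 + 237)*37)/((555669/(2860/3))) = (286*37)/((555669*(3/2860))) = 10582/(1667007/2860) = 10582*(2860/1667007) = 30264520/1667007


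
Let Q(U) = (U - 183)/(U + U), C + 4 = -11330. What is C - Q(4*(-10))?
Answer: -906943/80 ≈ -11337.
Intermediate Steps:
C = -11334 (C = -4 - 11330 = -11334)
Q(U) = (-183 + U)/(2*U) (Q(U) = (-183 + U)/((2*U)) = (-183 + U)*(1/(2*U)) = (-183 + U)/(2*U))
C - Q(4*(-10)) = -11334 - (-183 + 4*(-10))/(2*(4*(-10))) = -11334 - (-183 - 40)/(2*(-40)) = -11334 - (-1)*(-223)/(2*40) = -11334 - 1*223/80 = -11334 - 223/80 = -906943/80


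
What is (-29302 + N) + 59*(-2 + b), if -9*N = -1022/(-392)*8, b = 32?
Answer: -1734662/63 ≈ -27534.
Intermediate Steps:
N = -146/63 (N = -(-1022/(-392))*8/9 = -(-1022*(-1/392))*8/9 = -73*8/252 = -⅑*146/7 = -146/63 ≈ -2.3175)
(-29302 + N) + 59*(-2 + b) = (-29302 - 146/63) + 59*(-2 + 32) = -1846172/63 + 59*30 = -1846172/63 + 1770 = -1734662/63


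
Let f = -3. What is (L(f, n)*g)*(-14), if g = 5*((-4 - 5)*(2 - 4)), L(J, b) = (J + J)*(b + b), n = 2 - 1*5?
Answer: -45360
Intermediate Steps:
n = -3 (n = 2 - 5 = -3)
L(J, b) = 4*J*b (L(J, b) = (2*J)*(2*b) = 4*J*b)
g = 90 (g = 5*(-9*(-2)) = 5*18 = 90)
(L(f, n)*g)*(-14) = ((4*(-3)*(-3))*90)*(-14) = (36*90)*(-14) = 3240*(-14) = -45360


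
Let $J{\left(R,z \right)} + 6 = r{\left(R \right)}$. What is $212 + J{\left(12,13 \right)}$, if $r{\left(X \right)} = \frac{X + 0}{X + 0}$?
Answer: $207$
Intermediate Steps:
$r{\left(X \right)} = 1$ ($r{\left(X \right)} = \frac{X}{X} = 1$)
$J{\left(R,z \right)} = -5$ ($J{\left(R,z \right)} = -6 + 1 = -5$)
$212 + J{\left(12,13 \right)} = 212 - 5 = 207$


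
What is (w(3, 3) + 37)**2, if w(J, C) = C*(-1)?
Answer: 1156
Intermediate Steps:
w(J, C) = -C
(w(3, 3) + 37)**2 = (-1*3 + 37)**2 = (-3 + 37)**2 = 34**2 = 1156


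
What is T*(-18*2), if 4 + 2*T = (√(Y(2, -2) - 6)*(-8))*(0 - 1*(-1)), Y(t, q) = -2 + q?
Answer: 72 + 144*I*√10 ≈ 72.0 + 455.37*I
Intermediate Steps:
T = -2 - 4*I*√10 (T = -2 + ((√((-2 - 2) - 6)*(-8))*(0 - 1*(-1)))/2 = -2 + ((√(-4 - 6)*(-8))*(0 + 1))/2 = -2 + ((√(-10)*(-8))*1)/2 = -2 + (((I*√10)*(-8))*1)/2 = -2 + (-8*I*√10*1)/2 = -2 + (-8*I*√10)/2 = -2 - 4*I*√10 ≈ -2.0 - 12.649*I)
T*(-18*2) = (-2 - 4*I*√10)*(-18*2) = (-2 - 4*I*√10)*(-36) = 72 + 144*I*√10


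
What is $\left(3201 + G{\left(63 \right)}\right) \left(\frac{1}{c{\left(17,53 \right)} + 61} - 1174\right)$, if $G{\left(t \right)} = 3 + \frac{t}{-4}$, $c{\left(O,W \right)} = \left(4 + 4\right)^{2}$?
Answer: $- \frac{1871489997}{500} \approx -3.743 \cdot 10^{6}$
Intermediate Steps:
$c{\left(O,W \right)} = 64$ ($c{\left(O,W \right)} = 8^{2} = 64$)
$G{\left(t \right)} = 3 - \frac{t}{4}$
$\left(3201 + G{\left(63 \right)}\right) \left(\frac{1}{c{\left(17,53 \right)} + 61} - 1174\right) = \left(3201 + \left(3 - \frac{63}{4}\right)\right) \left(\frac{1}{64 + 61} - 1174\right) = \left(3201 + \left(3 - \frac{63}{4}\right)\right) \left(\frac{1}{125} - 1174\right) = \left(3201 - \frac{51}{4}\right) \left(\frac{1}{125} - 1174\right) = \frac{12753}{4} \left(- \frac{146749}{125}\right) = - \frac{1871489997}{500}$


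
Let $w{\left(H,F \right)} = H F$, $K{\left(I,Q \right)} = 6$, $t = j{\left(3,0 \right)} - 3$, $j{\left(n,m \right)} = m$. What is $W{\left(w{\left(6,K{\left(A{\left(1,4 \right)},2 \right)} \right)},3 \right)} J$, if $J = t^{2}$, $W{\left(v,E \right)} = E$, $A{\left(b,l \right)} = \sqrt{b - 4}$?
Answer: $27$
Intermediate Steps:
$A{\left(b,l \right)} = \sqrt{-4 + b}$
$t = -3$ ($t = 0 - 3 = -3$)
$w{\left(H,F \right)} = F H$
$J = 9$ ($J = \left(-3\right)^{2} = 9$)
$W{\left(w{\left(6,K{\left(A{\left(1,4 \right)},2 \right)} \right)},3 \right)} J = 3 \cdot 9 = 27$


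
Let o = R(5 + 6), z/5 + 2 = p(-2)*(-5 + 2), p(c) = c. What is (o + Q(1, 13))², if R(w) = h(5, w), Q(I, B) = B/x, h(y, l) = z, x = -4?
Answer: 4489/16 ≈ 280.56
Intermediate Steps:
z = 20 (z = -10 + 5*(-2*(-5 + 2)) = -10 + 5*(-2*(-3)) = -10 + 5*6 = -10 + 30 = 20)
h(y, l) = 20
Q(I, B) = -B/4 (Q(I, B) = B/(-4) = B*(-¼) = -B/4)
R(w) = 20
o = 20
(o + Q(1, 13))² = (20 - ¼*13)² = (20 - 13/4)² = (67/4)² = 4489/16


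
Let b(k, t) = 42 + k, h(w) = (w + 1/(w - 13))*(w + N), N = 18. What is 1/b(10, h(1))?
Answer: 1/52 ≈ 0.019231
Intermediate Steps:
h(w) = (18 + w)*(w + 1/(-13 + w)) (h(w) = (w + 1/(w - 13))*(w + 18) = (w + 1/(-13 + w))*(18 + w) = (18 + w)*(w + 1/(-13 + w)))
1/b(10, h(1)) = 1/(42 + 10) = 1/52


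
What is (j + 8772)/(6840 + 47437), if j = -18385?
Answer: -9613/54277 ≈ -0.17711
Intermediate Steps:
(j + 8772)/(6840 + 47437) = (-18385 + 8772)/(6840 + 47437) = -9613/54277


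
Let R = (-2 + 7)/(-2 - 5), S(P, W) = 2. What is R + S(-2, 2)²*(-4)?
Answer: -117/7 ≈ -16.714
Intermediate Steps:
R = -5/7 (R = 5/(-7) = 5*(-⅐) = -5/7 ≈ -0.71429)
R + S(-2, 2)²*(-4) = -5/7 + 2²*(-4) = -5/7 + 4*(-4) = -5/7 - 16 = -117/7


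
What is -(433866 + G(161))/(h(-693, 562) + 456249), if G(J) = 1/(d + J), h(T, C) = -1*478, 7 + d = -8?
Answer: -63344437/66542566 ≈ -0.95194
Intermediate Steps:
d = -15 (d = -7 - 8 = -15)
h(T, C) = -478
G(J) = 1/(-15 + J)
-(433866 + G(161))/(h(-693, 562) + 456249) = -(433866 + 1/(-15 + 161))/(-478 + 456249) = -(433866 + 1/146)/455771 = -63344437/(146*455771) = -1*63344437/66542566 = -63344437/66542566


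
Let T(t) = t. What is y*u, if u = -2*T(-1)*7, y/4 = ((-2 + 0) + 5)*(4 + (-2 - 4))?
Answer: -336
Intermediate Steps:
y = -24 (y = 4*(((-2 + 0) + 5)*(4 + (-2 - 4))) = 4*((-2 + 5)*(4 - 6)) = 4*(3*(-2)) = 4*(-6) = -24)
u = 14 (u = -2*(-1)*7 = 2*7 = 14)
y*u = -24*14 = -336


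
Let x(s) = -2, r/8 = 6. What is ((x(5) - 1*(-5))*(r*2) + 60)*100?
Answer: 34800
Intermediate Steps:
r = 48 (r = 8*6 = 48)
((x(5) - 1*(-5))*(r*2) + 60)*100 = ((-2 - 1*(-5))*(48*2) + 60)*100 = ((-2 + 5)*96 + 60)*100 = (3*96 + 60)*100 = (288 + 60)*100 = 348*100 = 34800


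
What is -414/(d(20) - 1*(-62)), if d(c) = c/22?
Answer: -2277/346 ≈ -6.5809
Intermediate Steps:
d(c) = c/22 (d(c) = c*(1/22) = c/22)
-414/(d(20) - 1*(-62)) = -414/((1/22)*20 - 1*(-62)) = -414/(10/11 + 62) = -414/692/11 = -414*11/692 = -2277/346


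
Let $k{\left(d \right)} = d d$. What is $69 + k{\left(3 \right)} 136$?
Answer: $1293$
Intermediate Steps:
$k{\left(d \right)} = d^{2}$
$69 + k{\left(3 \right)} 136 = 69 + 3^{2} \cdot 136 = 69 + 9 \cdot 136 = 69 + 1224 = 1293$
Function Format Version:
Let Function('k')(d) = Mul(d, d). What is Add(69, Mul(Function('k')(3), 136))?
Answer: 1293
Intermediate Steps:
Function('k')(d) = Pow(d, 2)
Add(69, Mul(Function('k')(3), 136)) = Add(69, Mul(Pow(3, 2), 136)) = Add(69, Mul(9, 136)) = Add(69, 1224) = 1293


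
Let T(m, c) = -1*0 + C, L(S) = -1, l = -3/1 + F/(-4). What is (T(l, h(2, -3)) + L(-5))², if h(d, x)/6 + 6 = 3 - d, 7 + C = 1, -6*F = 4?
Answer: 49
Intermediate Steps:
F = -⅔ (F = -⅙*4 = -⅔ ≈ -0.66667)
l = -17/6 (l = -3/1 - ⅔/(-4) = -3*1 - ⅔*(-¼) = -3 + ⅙ = -17/6 ≈ -2.8333)
C = -6 (C = -7 + 1 = -6)
h(d, x) = -18 - 6*d (h(d, x) = -36 + 6*(3 - d) = -36 + (18 - 6*d) = -18 - 6*d)
T(m, c) = -6 (T(m, c) = -1*0 - 6 = 0 - 6 = -6)
(T(l, h(2, -3)) + L(-5))² = (-6 - 1)² = (-7)² = 49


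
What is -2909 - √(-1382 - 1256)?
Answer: -2909 - I*√2638 ≈ -2909.0 - 51.361*I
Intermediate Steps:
-2909 - √(-1382 - 1256) = -2909 - √(-2638) = -2909 - I*√2638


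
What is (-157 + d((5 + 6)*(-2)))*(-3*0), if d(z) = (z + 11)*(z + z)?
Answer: 0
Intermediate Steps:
d(z) = 2*z*(11 + z) (d(z) = (11 + z)*(2*z) = 2*z*(11 + z))
(-157 + d((5 + 6)*(-2)))*(-3*0) = (-157 + 2*((5 + 6)*(-2))*(11 + (5 + 6)*(-2)))*(-3*0) = (-157 + 2*(11*(-2))*(11 + 11*(-2)))*0 = (-157 + 2*(-22)*(11 - 22))*0 = (-157 + 2*(-22)*(-11))*0 = (-157 + 484)*0 = 327*0 = 0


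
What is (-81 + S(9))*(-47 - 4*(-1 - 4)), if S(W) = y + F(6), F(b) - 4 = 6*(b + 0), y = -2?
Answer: 1161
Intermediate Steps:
F(b) = 4 + 6*b (F(b) = 4 + 6*(b + 0) = 4 + 6*b)
S(W) = 38 (S(W) = -2 + (4 + 6*6) = -2 + (4 + 36) = -2 + 40 = 38)
(-81 + S(9))*(-47 - 4*(-1 - 4)) = (-81 + 38)*(-47 - 4*(-1 - 4)) = -43*(-47 - 4*(-5)) = -43*(-47 - 1*(-20)) = -43*(-47 + 20) = -43*(-27) = 1161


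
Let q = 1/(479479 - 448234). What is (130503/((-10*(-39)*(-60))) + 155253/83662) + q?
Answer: -843054803751/226548329800 ≈ -3.7213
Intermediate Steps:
q = 1/31245 ≈ 3.2005e-5
(130503/((-10*(-39)*(-60))) + 155253/83662) + q = (130503/((-10*(-39)*(-60))) + 155253/83662) + 1/31245 = (130503/((390*(-60))) + 155253*(1/83662)) + 1/31245 = (130503/(-23400) + 155253/83662) + 1/31245 = (130503*(-1/23400) + 155253/83662) + 1/31245 = (-43501/7800 + 155253/83662) + 1/31245 = -1214203631/326281800 + 1/31245 = -843054803751/226548329800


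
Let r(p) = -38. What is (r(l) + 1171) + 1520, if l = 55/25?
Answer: 2653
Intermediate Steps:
l = 11/5 (l = 55*(1/25) = 11/5 ≈ 2.2000)
(r(l) + 1171) + 1520 = (-38 + 1171) + 1520 = 1133 + 1520 = 2653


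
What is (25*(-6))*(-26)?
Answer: 3900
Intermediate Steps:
(25*(-6))*(-26) = -150*(-26) = 3900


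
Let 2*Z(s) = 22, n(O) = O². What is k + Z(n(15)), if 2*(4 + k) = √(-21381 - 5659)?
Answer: 7 + 26*I*√10 ≈ 7.0 + 82.219*I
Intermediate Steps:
Z(s) = 11 (Z(s) = (½)*22 = 11)
k = -4 + 26*I*√10 (k = -4 + √(-21381 - 5659)/2 = -4 + √(-27040)/2 = -4 + (52*I*√10)/2 = -4 + 26*I*√10 ≈ -4.0 + 82.219*I)
k + Z(n(15)) = (-4 + 26*I*√10) + 11 = 7 + 26*I*√10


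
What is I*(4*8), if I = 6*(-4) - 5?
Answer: -928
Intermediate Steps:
I = -29 (I = -24 - 5 = -29)
I*(4*8) = -116*8 = -29*32 = -928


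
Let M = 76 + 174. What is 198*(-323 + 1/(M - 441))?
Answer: -12215412/191 ≈ -63955.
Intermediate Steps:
M = 250
198*(-323 + 1/(M - 441)) = 198*(-323 + 1/(250 - 441)) = 198*(-323 + 1/(-191)) = 198*(-323 - 1/191) = 198*(-61694/191) = -12215412/191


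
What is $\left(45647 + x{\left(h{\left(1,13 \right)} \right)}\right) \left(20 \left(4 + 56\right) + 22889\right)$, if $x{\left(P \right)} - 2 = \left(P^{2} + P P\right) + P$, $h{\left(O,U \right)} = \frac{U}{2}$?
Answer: $1101830860$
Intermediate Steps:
$h{\left(O,U \right)} = \frac{U}{2}$ ($h{\left(O,U \right)} = U \frac{1}{2} = \frac{U}{2}$)
$x{\left(P \right)} = 2 + P + 2 P^{2}$ ($x{\left(P \right)} = 2 + \left(\left(P^{2} + P P\right) + P\right) = 2 + \left(\left(P^{2} + P^{2}\right) + P\right) = 2 + \left(2 P^{2} + P\right) = 2 + \left(P + 2 P^{2}\right) = 2 + P + 2 P^{2}$)
$\left(45647 + x{\left(h{\left(1,13 \right)} \right)}\right) \left(20 \left(4 + 56\right) + 22889\right) = \left(45647 + \left(2 + \frac{1}{2} \cdot 13 + 2 \left(\frac{1}{2} \cdot 13\right)^{2}\right)\right) \left(20 \left(4 + 56\right) + 22889\right) = \left(45647 + \left(2 + \frac{13}{2} + 2 \left(\frac{13}{2}\right)^{2}\right)\right) \left(20 \cdot 60 + 22889\right) = \left(45647 + \left(2 + \frac{13}{2} + 2 \cdot \frac{169}{4}\right)\right) \left(1200 + 22889\right) = \left(45647 + \left(2 + \frac{13}{2} + \frac{169}{2}\right)\right) 24089 = \left(45647 + 93\right) 24089 = 45740 \cdot 24089 = 1101830860$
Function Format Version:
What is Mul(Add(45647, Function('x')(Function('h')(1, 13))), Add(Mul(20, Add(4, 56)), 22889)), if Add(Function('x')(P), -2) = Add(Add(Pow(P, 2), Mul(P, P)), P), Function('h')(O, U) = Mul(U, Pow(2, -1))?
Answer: 1101830860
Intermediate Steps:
Function('h')(O, U) = Mul(Rational(1, 2), U) (Function('h')(O, U) = Mul(U, Rational(1, 2)) = Mul(Rational(1, 2), U))
Function('x')(P) = Add(2, P, Mul(2, Pow(P, 2))) (Function('x')(P) = Add(2, Add(Add(Pow(P, 2), Mul(P, P)), P)) = Add(2, Add(Add(Pow(P, 2), Pow(P, 2)), P)) = Add(2, Add(Mul(2, Pow(P, 2)), P)) = Add(2, Add(P, Mul(2, Pow(P, 2)))) = Add(2, P, Mul(2, Pow(P, 2))))
Mul(Add(45647, Function('x')(Function('h')(1, 13))), Add(Mul(20, Add(4, 56)), 22889)) = Mul(Add(45647, Add(2, Mul(Rational(1, 2), 13), Mul(2, Pow(Mul(Rational(1, 2), 13), 2)))), Add(Mul(20, Add(4, 56)), 22889)) = Mul(Add(45647, Add(2, Rational(13, 2), Mul(2, Pow(Rational(13, 2), 2)))), Add(Mul(20, 60), 22889)) = Mul(Add(45647, Add(2, Rational(13, 2), Mul(2, Rational(169, 4)))), Add(1200, 22889)) = Mul(Add(45647, Add(2, Rational(13, 2), Rational(169, 2))), 24089) = Mul(Add(45647, 93), 24089) = Mul(45740, 24089) = 1101830860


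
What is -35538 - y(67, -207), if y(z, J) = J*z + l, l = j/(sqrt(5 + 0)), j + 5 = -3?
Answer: -21669 + 8*sqrt(5)/5 ≈ -21665.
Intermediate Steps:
j = -8 (j = -5 - 3 = -8)
l = -8*sqrt(5)/5 (l = -8/sqrt(5 + 0) = -8*sqrt(5)/5 ≈ -3.5777)
y(z, J) = -8*sqrt(5)/5 + J*z (y(z, J) = J*z - 8*sqrt(5)/5 = -8*sqrt(5)/5 + J*z)
-35538 - y(67, -207) = -35538 - (-8*sqrt(5)/5 - 207*67) = -35538 - (-8*sqrt(5)/5 - 13869) = -35538 - (-13869 - 8*sqrt(5)/5) = -35538 + (13869 + 8*sqrt(5)/5) = -21669 + 8*sqrt(5)/5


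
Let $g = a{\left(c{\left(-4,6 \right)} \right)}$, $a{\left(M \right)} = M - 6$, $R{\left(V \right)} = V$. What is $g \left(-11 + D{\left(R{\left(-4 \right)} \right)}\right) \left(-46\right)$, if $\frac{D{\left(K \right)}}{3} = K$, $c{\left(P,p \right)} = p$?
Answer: $0$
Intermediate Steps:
$D{\left(K \right)} = 3 K$
$a{\left(M \right)} = -6 + M$ ($a{\left(M \right)} = M - 6 = -6 + M$)
$g = 0$ ($g = -6 + 6 = 0$)
$g \left(-11 + D{\left(R{\left(-4 \right)} \right)}\right) \left(-46\right) = 0 \left(-11 + 3 \left(-4\right)\right) \left(-46\right) = 0 \left(-11 - 12\right) \left(-46\right) = 0 \left(-23\right) \left(-46\right) = 0 \left(-46\right) = 0$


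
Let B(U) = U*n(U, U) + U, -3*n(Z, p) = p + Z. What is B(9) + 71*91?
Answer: 6416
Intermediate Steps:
n(Z, p) = -Z/3 - p/3 (n(Z, p) = -(p + Z)/3 = -(Z + p)/3 = -Z/3 - p/3)
B(U) = U - 2*U²/3 (B(U) = U*(-U/3 - U/3) + U = U*(-2*U/3) + U = -2*U²/3 + U = U - 2*U²/3)
B(9) + 71*91 = (⅓)*9*(3 - 2*9) + 71*91 = (⅓)*9*(3 - 18) + 6461 = (⅓)*9*(-15) + 6461 = -45 + 6461 = 6416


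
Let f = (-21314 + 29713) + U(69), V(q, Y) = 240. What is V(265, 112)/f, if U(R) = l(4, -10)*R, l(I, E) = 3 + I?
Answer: 120/4441 ≈ 0.027021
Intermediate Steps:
U(R) = 7*R (U(R) = (3 + 4)*R = 7*R)
f = 8882 (f = (-21314 + 29713) + 7*69 = 8399 + 483 = 8882)
V(265, 112)/f = 240/8882 = 240*(1/8882) = 120/4441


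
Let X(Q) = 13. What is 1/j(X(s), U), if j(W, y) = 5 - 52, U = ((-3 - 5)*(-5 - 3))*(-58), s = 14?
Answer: -1/47 ≈ -0.021277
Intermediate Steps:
U = -3712 (U = -8*(-8)*(-58) = 64*(-58) = -3712)
j(W, y) = -47
1/j(X(s), U) = 1/(-47) = -1/47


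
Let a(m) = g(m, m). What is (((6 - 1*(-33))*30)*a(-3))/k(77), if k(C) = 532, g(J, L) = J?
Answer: -1755/266 ≈ -6.5977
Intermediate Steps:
a(m) = m
(((6 - 1*(-33))*30)*a(-3))/k(77) = (((6 - 1*(-33))*30)*(-3))/532 = (((6 + 33)*30)*(-3))*(1/532) = ((39*30)*(-3))*(1/532) = (1170*(-3))*(1/532) = -3510*1/532 = -1755/266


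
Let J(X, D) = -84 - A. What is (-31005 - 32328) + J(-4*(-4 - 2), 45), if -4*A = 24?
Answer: -63411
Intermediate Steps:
A = -6 (A = -1/4*24 = -6)
J(X, D) = -78 (J(X, D) = -84 - 1*(-6) = -84 + 6 = -78)
(-31005 - 32328) + J(-4*(-4 - 2), 45) = (-31005 - 32328) - 78 = -63333 - 78 = -63411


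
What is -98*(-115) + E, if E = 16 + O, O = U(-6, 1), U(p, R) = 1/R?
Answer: 11287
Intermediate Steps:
U(p, R) = 1/R
O = 1 (O = 1/1 = 1)
E = 17 (E = 16 + 1 = 17)
-98*(-115) + E = -98*(-115) + 17 = 11270 + 17 = 11287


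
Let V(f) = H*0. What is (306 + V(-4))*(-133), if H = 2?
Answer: -40698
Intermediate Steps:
V(f) = 0 (V(f) = 2*0 = 0)
(306 + V(-4))*(-133) = (306 + 0)*(-133) = 306*(-133) = -40698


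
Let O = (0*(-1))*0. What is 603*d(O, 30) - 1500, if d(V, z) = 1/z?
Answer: -14799/10 ≈ -1479.9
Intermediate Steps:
O = 0 (O = 0*0 = 0)
603*d(O, 30) - 1500 = 603/30 - 1500 = 603*(1/30) - 1500 = 201/10 - 1500 = -14799/10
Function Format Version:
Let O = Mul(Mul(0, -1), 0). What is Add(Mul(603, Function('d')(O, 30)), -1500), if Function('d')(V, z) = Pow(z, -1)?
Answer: Rational(-14799, 10) ≈ -1479.9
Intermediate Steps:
O = 0 (O = Mul(0, 0) = 0)
Add(Mul(603, Function('d')(O, 30)), -1500) = Add(Mul(603, Pow(30, -1)), -1500) = Add(Mul(603, Rational(1, 30)), -1500) = Add(Rational(201, 10), -1500) = Rational(-14799, 10)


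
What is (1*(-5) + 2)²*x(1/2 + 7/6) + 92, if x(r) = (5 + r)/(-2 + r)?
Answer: -88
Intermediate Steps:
x(r) = (5 + r)/(-2 + r)
(1*(-5) + 2)²*x(1/2 + 7/6) + 92 = (1*(-5) + 2)²*((5 + (1/2 + 7/6))/(-2 + (1/2 + 7/6))) + 92 = (-5 + 2)²*((5 + (1*(½) + 7*(⅙)))/(-2 + (1*(½) + 7*(⅙)))) + 92 = (-3)²*((5 + (½ + 7/6))/(-2 + (½ + 7/6))) + 92 = 9*((5 + 5/3)/(-2 + 5/3)) + 92 = 9*((20/3)/(-⅓)) + 92 = 9*(-3*20/3) + 92 = 9*(-20) + 92 = -180 + 92 = -88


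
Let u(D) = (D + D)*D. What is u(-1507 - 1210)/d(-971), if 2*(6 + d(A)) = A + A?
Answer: -14764178/977 ≈ -15112.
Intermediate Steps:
d(A) = -6 + A (d(A) = -6 + (A + A)/2 = -6 + (2*A)/2 = -6 + A)
u(D) = 2*D² (u(D) = (2*D)*D = 2*D²)
u(-1507 - 1210)/d(-971) = (2*(-1507 - 1210)²)/(-6 - 971) = (2*(-2717)²)/(-977) = (2*7382089)*(-1/977) = 14764178*(-1/977) = -14764178/977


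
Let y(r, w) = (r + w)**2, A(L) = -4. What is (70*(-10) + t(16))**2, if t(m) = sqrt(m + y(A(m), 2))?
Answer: 490020 - 2800*sqrt(5) ≈ 4.8376e+5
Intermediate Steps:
t(m) = sqrt(4 + m) (t(m) = sqrt(m + (-4 + 2)**2) = sqrt(m + (-2)**2) = sqrt(m + 4) = sqrt(4 + m))
(70*(-10) + t(16))**2 = (70*(-10) + sqrt(4 + 16))**2 = (-700 + sqrt(20))**2 = (-700 + 2*sqrt(5))**2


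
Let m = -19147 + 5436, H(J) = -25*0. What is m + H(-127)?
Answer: -13711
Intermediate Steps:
H(J) = 0
m = -13711
m + H(-127) = -13711 + 0 = -13711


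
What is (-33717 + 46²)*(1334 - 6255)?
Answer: 155508521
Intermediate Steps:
(-33717 + 46²)*(1334 - 6255) = (-33717 + 2116)*(-4921) = -31601*(-4921) = 155508521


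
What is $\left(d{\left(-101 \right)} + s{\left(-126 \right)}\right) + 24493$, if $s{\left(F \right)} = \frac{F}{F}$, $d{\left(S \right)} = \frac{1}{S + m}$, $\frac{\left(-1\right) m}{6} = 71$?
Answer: $\frac{12908337}{527} \approx 24494.0$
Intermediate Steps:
$m = -426$ ($m = \left(-6\right) 71 = -426$)
$d{\left(S \right)} = \frac{1}{-426 + S}$ ($d{\left(S \right)} = \frac{1}{S - 426} = \frac{1}{-426 + S}$)
$s{\left(F \right)} = 1$
$\left(d{\left(-101 \right)} + s{\left(-126 \right)}\right) + 24493 = \left(\frac{1}{-426 - 101} + 1\right) + 24493 = \left(\frac{1}{-527} + 1\right) + 24493 = \left(- \frac{1}{527} + 1\right) + 24493 = \frac{526}{527} + 24493 = \frac{12908337}{527}$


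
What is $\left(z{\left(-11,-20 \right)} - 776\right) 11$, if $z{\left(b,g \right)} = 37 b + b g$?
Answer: $-10593$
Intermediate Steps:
$\left(z{\left(-11,-20 \right)} - 776\right) 11 = \left(- 11 \left(37 - 20\right) - 776\right) 11 = \left(\left(-11\right) 17 - 776\right) 11 = \left(-187 - 776\right) 11 = \left(-963\right) 11 = -10593$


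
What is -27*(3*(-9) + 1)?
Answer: 702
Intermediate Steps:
-27*(3*(-9) + 1) = -27*(-27 + 1) = -27*(-26) = 702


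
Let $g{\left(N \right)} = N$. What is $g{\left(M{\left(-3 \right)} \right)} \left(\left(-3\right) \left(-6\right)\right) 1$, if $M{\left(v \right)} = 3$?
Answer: $54$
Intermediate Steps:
$g{\left(M{\left(-3 \right)} \right)} \left(\left(-3\right) \left(-6\right)\right) 1 = 3 \left(\left(-3\right) \left(-6\right)\right) 1 = 3 \cdot 18 \cdot 1 = 54 \cdot 1 = 54$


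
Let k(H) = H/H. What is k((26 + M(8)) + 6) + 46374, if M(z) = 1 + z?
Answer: 46375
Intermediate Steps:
k(H) = 1
k((26 + M(8)) + 6) + 46374 = 1 + 46374 = 46375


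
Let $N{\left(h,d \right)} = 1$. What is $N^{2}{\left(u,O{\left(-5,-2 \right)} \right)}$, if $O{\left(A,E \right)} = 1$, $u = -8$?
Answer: $1$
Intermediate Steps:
$N^{2}{\left(u,O{\left(-5,-2 \right)} \right)} = 1^{2} = 1$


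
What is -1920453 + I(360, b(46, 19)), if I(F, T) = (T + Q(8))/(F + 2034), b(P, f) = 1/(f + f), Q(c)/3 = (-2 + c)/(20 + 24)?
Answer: -137270139521/71478 ≈ -1.9205e+6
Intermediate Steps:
Q(c) = -3/22 + 3*c/44 (Q(c) = 3*((-2 + c)/(20 + 24)) = 3*((-2 + c)/44) = 3*((-2 + c)*(1/44)) = 3*(-1/22 + c/44) = -3/22 + 3*c/44)
b(P, f) = 1/(2*f)
I(F, T) = (9/22 + T)/(2034 + F) (I(F, T) = (T + (-3/22 + (3/44)*8))/(F + 2034) = (T + (-3/22 + 6/11))/(2034 + F) = (T + 9/22)/(2034 + F) = (9/22 + T)/(2034 + F))
-1920453 + I(360, b(46, 19)) = -1920453 + (9/22 + (½)/19)/(2034 + 360) = -1920453 + (9/22 + (½)*(1/19))/2394 = -1920453 + (9/22 + 1/38)/2394 = -1920453 + (1/2394)*(91/209) = -1920453 + 13/71478 = -137270139521/71478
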